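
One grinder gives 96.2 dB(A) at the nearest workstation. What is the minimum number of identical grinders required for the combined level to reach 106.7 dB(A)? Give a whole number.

12

The shortfall is 106.7 − 96.2 = 10.5 dB, and N units add 10·log₁₀ N, so need 10·log₁₀ N ≥ 10.5.
N ≥ 10^(10.5/10) = 11.220, so N = 12.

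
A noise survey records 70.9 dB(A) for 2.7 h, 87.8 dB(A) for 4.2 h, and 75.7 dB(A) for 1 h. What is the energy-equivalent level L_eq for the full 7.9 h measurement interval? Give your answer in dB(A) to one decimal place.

85.2 dB(A)

Weight each interval's intensity by its duration and average over T = 7.9 h:
Σ tᵢ·10^(Lᵢ/10) = 2.7·10^(70.9/10) + 4.2·10^(87.8/10) + 1·10^(75.7/10) = 2.601e+09.
L_eq = 10·log₁₀(2.601e+09/7.9) = 85.18 dB(A).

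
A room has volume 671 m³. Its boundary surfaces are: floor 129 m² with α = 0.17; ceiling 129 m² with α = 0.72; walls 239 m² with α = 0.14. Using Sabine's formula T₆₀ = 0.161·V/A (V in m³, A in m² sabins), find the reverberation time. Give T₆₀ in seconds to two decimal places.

0.73 s

A = Σ Sᵢαᵢ = 129·0.17 + 129·0.72 + 239·0.14 = 148.27 m².
T₆₀ = 0.161 × 671 / 148.27 = 0.729 s.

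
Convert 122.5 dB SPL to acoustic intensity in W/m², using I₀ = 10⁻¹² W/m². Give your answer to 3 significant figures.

1.78 W/m²

L = 10·log₁₀(I/I₀) ⇒ I = I₀·10^(L/10) = 10⁻¹² × 10^12.25.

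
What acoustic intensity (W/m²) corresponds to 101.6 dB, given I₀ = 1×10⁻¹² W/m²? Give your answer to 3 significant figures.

I/I₀ = 10^(101.6/10) = 1.445e+10, so I = 1.445e+10 × 10⁻¹² W/m².

0.0145 W/m²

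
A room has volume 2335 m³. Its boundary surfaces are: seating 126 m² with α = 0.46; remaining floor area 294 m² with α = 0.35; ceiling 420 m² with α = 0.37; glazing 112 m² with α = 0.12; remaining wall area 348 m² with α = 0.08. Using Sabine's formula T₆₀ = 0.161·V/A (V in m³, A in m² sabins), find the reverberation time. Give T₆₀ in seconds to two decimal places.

1.05 s

Summing Sᵢαᵢ: 126·0.46 + 294·0.35 + 420·0.37 + 112·0.12 + 348·0.08 = 357.54 m².
T₆₀ = 0.161·V/A = 0.161·2335/357.54 = 1.051 s.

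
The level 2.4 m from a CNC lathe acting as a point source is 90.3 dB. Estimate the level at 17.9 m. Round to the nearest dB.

For a point source, L₂ = L₁ − 20·log₁₀(r₂/r₁).
L₂ = 90.3 − 20·log₁₀(17.9/2.4) = 90.3 − 17.453 = 72.85 dB.

73 dB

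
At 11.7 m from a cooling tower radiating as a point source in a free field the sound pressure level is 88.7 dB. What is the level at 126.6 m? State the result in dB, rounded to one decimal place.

Spherical spreading from a point source gives a 20·log₁₀(r₂/r₁) drop.
L₂ = 88.7 − 20·log₁₀(126.6/11.7) = 88.7 − 20.685 = 68.02 dB.

68.0 dB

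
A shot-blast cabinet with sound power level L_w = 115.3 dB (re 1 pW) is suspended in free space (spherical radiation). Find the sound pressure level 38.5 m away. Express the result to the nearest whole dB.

73 dB

L_p = L_w − 10·log₁₀(4π·r²) with r = 38.5 m.
4π·r² = 1.863e+04 m², 10·log₁₀ of that is 42.701 dB.
L_p = 115.3 − 42.701 = 72.60 dB.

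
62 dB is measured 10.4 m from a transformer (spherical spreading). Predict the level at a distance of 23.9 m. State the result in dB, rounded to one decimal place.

54.8 dB

Point-source attenuation: ΔL = 20·log₁₀(r₂/r₁) = 20·log₁₀(23.9/10.4) = 7.227 dB.
L₂ = 62 − 20·log₁₀(23.9/10.4) = 62 − 7.227 = 54.77 dB.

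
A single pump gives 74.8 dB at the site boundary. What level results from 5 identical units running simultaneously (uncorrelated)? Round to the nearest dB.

82 dB

L_total = L₁ + 10·log₁₀ N for N identical incoherent sources.
L_total = 74.8 + 10·log₁₀(5) = 74.8 + 6.990 = 81.79 dB.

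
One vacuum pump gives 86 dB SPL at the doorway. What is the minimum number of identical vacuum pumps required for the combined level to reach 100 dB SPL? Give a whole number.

Need L₁ + 10·log₁₀ N ≥ 100, i.e. log₁₀ N ≥ 1.40.
N ≥ 10^(14.0/10) = 25.119, so N = 26.

26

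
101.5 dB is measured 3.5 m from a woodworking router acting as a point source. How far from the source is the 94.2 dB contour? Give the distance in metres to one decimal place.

8.1 m

For a point source L₁ − L₂ = 20·log₁₀(r₂/r₁), so r₂ = r₁·10^((L₁−L₂)/20).
r₂ = 3.5·10^((101.5−94.2)/20) = 3.5·10^(7.3/20) = 8.11 m.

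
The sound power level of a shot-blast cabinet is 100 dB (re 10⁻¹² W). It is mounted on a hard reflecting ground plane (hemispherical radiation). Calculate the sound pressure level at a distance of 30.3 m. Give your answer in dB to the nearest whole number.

62 dB

The power spreads over a hemisphere of area 2π·r², so L_p = L_w − 10·log₁₀(2π·r²).
2π·r² = 5769 m², 10·log₁₀ of that is 37.611 dB.
L_p = 100 − 37.611 = 62.39 dB.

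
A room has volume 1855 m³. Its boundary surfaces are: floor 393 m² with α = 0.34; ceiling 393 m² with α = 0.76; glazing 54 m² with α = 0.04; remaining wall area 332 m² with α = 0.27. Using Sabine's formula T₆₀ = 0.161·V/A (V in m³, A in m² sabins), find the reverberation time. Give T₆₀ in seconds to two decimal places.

Summing Sᵢαᵢ: 393·0.34 + 393·0.76 + 54·0.04 + 332·0.27 = 524.10 m².
T₆₀ = 0.161·V/A = 0.161·1855/524.10 = 0.570 s.

0.57 s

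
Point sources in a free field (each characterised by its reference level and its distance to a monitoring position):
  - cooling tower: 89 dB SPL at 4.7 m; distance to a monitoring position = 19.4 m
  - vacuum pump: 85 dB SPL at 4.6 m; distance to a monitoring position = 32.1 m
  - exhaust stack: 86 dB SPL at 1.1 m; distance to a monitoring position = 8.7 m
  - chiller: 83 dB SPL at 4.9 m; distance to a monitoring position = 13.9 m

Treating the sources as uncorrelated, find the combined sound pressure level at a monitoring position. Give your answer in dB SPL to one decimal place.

79.3 dB SPL

Propagate each source to the receiver with L = L_ref − 20·log₁₀(r/r_ref), then add intensities.
cooling tower: 89 − 20·log₁₀(19.4/4.7) = 89 − 12.31 = 76.69 dB SPL.
vacuum pump: 85 − 20·log₁₀(32.1/4.6) = 85 − 16.87 = 68.13 dB SPL.
exhaust stack: 86 − 20·log₁₀(8.7/1.1) = 86 − 17.96 = 68.04 dB SPL.
chiller: 83 − 20·log₁₀(13.9/4.9) = 83 − 9.06 = 73.94 dB SPL.
Σ 10^(L/10) = 8.428e+07 → L_total = 10·log₁₀(8.428e+07) = 79.26 dB SPL.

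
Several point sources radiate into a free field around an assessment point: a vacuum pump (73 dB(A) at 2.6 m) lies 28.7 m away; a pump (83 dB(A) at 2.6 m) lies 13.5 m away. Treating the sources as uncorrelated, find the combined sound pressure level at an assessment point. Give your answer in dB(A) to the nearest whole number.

69 dB(A)

First find each source's level at the receiver (point-source: −20·log₁₀(r/r_ref)), then combine on an intensity basis.
vacuum pump: 73 − 20·log₁₀(28.7/2.6) = 73 − 20.86 = 52.14 dB(A).
pump: 83 − 20·log₁₀(13.5/2.6) = 83 − 14.31 = 68.69 dB(A).
Σ 10^(L/10) = 7.565e+06 → L_total = 10·log₁₀(7.565e+06) = 68.79 dB(A).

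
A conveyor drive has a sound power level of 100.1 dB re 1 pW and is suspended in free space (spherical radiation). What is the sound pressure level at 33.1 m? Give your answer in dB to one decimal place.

The power spreads over a sphere of area 4π·r², so L_p = L_w − 10·log₁₀(4π·r²).
4π·r² = 1.377e+04 m², 10·log₁₀ of that is 41.389 dB.
L_p = 100.1 − 41.389 = 58.71 dB.

58.7 dB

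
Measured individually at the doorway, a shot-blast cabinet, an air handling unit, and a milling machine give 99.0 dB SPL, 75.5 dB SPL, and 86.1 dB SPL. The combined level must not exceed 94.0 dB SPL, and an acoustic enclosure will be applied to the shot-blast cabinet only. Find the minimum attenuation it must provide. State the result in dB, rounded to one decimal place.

Everything except the shot-blast cabinet sums to 10^(75.5/10) + 10^(86.1/10) = 4.429e+08 in linear terms, 86.46 dB SPL.
The limit corresponds to 10^(94.0/10) = 2.512e+09; subtracting the fixed part leaves 2.069e+09 for the shot-blast cabinet, i.e. 93.16 dB SPL.
So the shot-blast cabinet must be reduced from 99.0 to 93.16 dB SPL: IL = 5.84 dB.

5.8 dB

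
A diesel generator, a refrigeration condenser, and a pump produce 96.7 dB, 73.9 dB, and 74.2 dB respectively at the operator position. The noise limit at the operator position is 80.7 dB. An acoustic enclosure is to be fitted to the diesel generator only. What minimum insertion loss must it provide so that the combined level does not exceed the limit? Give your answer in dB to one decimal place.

18.5 dB

Fixed contribution from the other sources: Σ 10^(L/10) = 10^(73.9/10) + 10^(74.2/10) = 5.085e+07 (77.06 dB).
The limit corresponds to 10^(80.7/10) = 1.175e+08; subtracting the fixed part leaves 6.664e+07 for the diesel generator, i.e. 78.24 dB.
Required insertion loss = 96.7 − 78.24 = 18.46 dB.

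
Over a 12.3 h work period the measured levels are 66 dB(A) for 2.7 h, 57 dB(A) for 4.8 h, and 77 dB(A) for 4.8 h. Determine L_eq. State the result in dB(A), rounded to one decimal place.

73.1 dB(A)

The energy average is taken in the linear domain: L_eq = 10·log₁₀[(Σ tᵢ·10^(Lᵢ/10))/T], T = 12.3 h.
Σ tᵢ·10^(Lᵢ/10) = 2.7·10^(66/10) + 4.8·10^(57/10) + 4.8·10^(77/10) = 2.537e+08.
L_eq = 10·log₁₀(2.537e+08/12.3) = 73.14 dB(A).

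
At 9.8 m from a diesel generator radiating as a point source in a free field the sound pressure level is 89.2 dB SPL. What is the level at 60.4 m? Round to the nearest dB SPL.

Point-source attenuation: ΔL = 20·log₁₀(r₂/r₁) = 20·log₁₀(60.4/9.8) = 15.796 dB.
L₂ = 89.2 − 20·log₁₀(60.4/9.8) = 89.2 − 15.796 = 73.40 dB SPL.

73 dB SPL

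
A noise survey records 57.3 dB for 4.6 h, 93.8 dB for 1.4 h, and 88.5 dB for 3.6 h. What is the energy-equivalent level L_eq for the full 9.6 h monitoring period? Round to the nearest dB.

Weight each interval's intensity by its duration and average over T = 9.6 h:
Σ tᵢ·10^(Lᵢ/10) = 4.6·10^(57.3/10) + 1.4·10^(93.8/10) + 3.6·10^(88.5/10) = 5.909e+09.
L_eq = 10·log₁₀(5.909e+09/9.6) = 87.89 dB.

88 dB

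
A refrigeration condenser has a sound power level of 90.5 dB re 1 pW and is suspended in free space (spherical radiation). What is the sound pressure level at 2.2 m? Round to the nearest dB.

The power spreads over a sphere of area 4π·r², so L_p = L_w − 10·log₁₀(4π·r²).
4π·r² = 60.82 m², 10·log₁₀ of that is 17.841 dB.
L_p = 90.5 − 17.841 = 72.66 dB.

73 dB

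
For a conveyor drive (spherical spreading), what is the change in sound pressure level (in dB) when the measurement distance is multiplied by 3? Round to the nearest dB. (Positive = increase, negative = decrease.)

A point source loses 6 dB per doubling of distance; generally ΔL = −20·log₁₀(r₂/r₁).
ΔL = −20·log₁₀(3) = -9.54 dB.

-10 dB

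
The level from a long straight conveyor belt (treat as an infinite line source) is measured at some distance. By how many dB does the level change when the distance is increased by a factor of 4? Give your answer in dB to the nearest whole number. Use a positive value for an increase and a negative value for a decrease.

-6 dB

Line-source spreading: ΔL = −10·log₁₀(r₂/r₁).
ΔL = −10·log₁₀(4) = -6.02 dB.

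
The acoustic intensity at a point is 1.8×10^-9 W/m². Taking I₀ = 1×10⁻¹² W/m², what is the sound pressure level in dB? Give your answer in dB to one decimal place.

32.6 dB

L = 10·log₁₀(I/I₀) = 10·log₁₀(1.8×10^-9/10⁻¹²) = 10·log₁₀(1.8×10^3).
L = 10·(0.2553 + 3) = 32.55 dB.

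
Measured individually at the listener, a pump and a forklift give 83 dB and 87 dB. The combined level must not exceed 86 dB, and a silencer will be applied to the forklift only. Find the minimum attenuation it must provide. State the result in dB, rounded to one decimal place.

4.0 dB

Fixed contribution from the other source: Σ 10^(L/10) = 10^(83/10) = 1.995e+08 (83.00 dB).
The limit corresponds to 10^(86/10) = 3.981e+08; subtracting the fixed part leaves 1.986e+08 for the forklift, i.e. 82.98 dB.
So the forklift must be reduced from 87 to 82.98 dB: IL = 4.02 dB.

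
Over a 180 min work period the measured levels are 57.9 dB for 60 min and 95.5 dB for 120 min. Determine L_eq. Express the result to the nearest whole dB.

Weight each interval's intensity by its duration and average over T = 180 min:
Σ tᵢ·10^(Lᵢ/10) = 60·10^(57.9/10) + 120·10^(95.5/10) = 4.258e+11.
L_eq = 10·log₁₀(4.258e+11/180) = 93.74 dB.

94 dB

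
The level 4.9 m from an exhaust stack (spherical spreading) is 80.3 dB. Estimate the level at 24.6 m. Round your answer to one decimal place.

66.3 dB

Spherical spreading from a point source gives a 20·log₁₀(r₂/r₁) drop.
L₂ = 80.3 − 20·log₁₀(24.6/4.9) = 80.3 − 14.015 = 66.29 dB.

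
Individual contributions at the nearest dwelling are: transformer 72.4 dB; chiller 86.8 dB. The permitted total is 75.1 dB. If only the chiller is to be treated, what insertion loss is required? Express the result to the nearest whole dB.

The untreated sources together contribute 10^(72.4/10) = 1.738e+07, i.e. 72.40 dB.
To meet 75.1 dB overall, the treated chiller may contribute at most 10^(75.1/10) − 1.738e+07 = 1.498e+07, i.e. 71.76 dB.
So the chiller must be reduced from 86.8 to 71.76 dB: IL = 15.04 dB.

15 dB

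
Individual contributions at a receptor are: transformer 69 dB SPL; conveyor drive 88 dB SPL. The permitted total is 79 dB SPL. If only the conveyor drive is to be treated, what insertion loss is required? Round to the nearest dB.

9 dB

Fixed contribution from the other source: Σ 10^(L/10) = 10^(69/10) = 7.943e+06 (69.00 dB SPL).
To meet 79 dB SPL overall, the treated conveyor drive may contribute at most 10^(79/10) − 7.943e+06 = 7.149e+07, i.e. 78.54 dB SPL.
So the conveyor drive must be reduced from 88 to 78.54 dB SPL: IL = 9.46 dB.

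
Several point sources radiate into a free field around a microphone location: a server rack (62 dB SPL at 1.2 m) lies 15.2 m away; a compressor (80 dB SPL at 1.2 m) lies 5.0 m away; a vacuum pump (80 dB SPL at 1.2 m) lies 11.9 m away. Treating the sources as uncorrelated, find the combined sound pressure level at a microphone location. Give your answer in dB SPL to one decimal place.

Apply inverse-square spreading to bring every level to the receiver, then sum 10^(L/10).
server rack: 62 − 20·log₁₀(15.2/1.2) = 62 − 22.05 = 39.95 dB SPL.
compressor: 80 − 20·log₁₀(5.0/1.2) = 80 − 12.40 = 67.60 dB SPL.
vacuum pump: 80 − 20·log₁₀(11.9/1.2) = 80 − 19.93 = 60.07 dB SPL.
Σ 10^(L/10) = 6.787e+06 → L_total = 10·log₁₀(6.787e+06) = 68.32 dB SPL.

68.3 dB SPL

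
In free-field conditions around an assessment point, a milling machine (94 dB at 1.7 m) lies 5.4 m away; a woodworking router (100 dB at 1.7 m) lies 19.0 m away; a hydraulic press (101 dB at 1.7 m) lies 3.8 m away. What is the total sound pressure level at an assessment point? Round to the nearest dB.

Apply inverse-square spreading to bring every level to the receiver, then sum 10^(L/10).
milling machine: 94 − 20·log₁₀(5.4/1.7) = 94 − 10.04 = 83.96 dB.
woodworking router: 100 − 20·log₁₀(19.0/1.7) = 100 − 20.97 = 79.03 dB.
hydraulic press: 101 − 20·log₁₀(3.8/1.7) = 101 − 6.99 = 94.01 dB.
Σ 10^(L/10) = 2.849e+09 → L_total = 10·log₁₀(2.849e+09) = 94.55 dB.

95 dB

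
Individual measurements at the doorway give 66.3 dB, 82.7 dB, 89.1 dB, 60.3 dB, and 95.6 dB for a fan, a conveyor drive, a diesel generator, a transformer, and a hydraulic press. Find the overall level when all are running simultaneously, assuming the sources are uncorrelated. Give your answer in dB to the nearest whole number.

For uncorrelated sources the intensities add, so convert each level to linear form, sum, and take 10·log₁₀ of the total.
Σ 10^(L/10) = 10^(66.3/10) + 10^(82.7/10) + 10^(89.1/10) + 10^(60.3/10) + 10^(95.6/10) = 4.635e+09.
L_total = 10·log₁₀(4.635e+09) = 96.66 dB.

97 dB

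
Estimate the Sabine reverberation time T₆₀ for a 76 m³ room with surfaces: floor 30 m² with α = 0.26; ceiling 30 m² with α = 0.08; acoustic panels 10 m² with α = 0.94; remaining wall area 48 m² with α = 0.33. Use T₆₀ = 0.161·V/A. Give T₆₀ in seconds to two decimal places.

Total absorption A = 30·0.26 + 30·0.08 + 10·0.94 + 48·0.33 = 35.44 m² sabins.
T₆₀ = 0.161 × 76 / 35.44 = 0.345 s.

0.35 s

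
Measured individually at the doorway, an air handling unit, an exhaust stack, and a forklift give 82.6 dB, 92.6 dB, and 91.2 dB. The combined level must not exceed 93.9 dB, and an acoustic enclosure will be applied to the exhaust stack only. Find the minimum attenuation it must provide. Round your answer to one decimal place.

2.8 dB

Everything except the exhaust stack sums to 10^(82.6/10) + 10^(91.2/10) = 1.500e+09 in linear terms, 91.76 dB.
To meet 93.9 dB overall, the treated exhaust stack may contribute at most 10^(93.9/10) − 1.500e+09 = 9.545e+08, i.e. 89.80 dB.
Required insertion loss = 92.6 − 89.80 = 2.80 dB.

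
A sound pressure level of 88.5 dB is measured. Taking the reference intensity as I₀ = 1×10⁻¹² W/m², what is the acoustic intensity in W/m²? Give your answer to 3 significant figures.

I = I₀·10^(L/10) = 10⁻¹² × 10^(88.5/10) = 10^(-3.150).

0.000708 W/m²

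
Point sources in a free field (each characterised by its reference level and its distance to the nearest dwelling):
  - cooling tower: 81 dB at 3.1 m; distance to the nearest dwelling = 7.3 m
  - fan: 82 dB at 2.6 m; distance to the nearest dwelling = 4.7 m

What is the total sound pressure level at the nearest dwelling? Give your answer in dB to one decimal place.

78.5 dB

Propagate each source to the receiver with L = L_ref − 20·log₁₀(r/r_ref), then add intensities.
cooling tower: 81 − 20·log₁₀(7.3/3.1) = 81 − 7.44 = 73.56 dB.
fan: 82 − 20·log₁₀(4.7/2.6) = 82 − 5.14 = 76.86 dB.
Σ 10^(L/10) = 7.120e+07 → L_total = 10·log₁₀(7.120e+07) = 78.53 dB.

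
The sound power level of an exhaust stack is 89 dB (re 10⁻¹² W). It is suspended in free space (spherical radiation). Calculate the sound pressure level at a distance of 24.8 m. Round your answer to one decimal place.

L_p = L_w − 10·log₁₀(4π·r²) with r = 24.8 m.
4π·r² = 7729 m², 10·log₁₀ of that is 38.881 dB.
L_p = 89 − 38.881 = 50.12 dB.

50.1 dB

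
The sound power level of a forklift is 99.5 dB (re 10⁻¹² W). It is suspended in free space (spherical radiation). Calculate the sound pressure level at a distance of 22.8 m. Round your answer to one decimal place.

61.3 dB

L_p = L_w − 10·log₁₀(4π·r²) with r = 22.8 m.
4π·r² = 6533 m², 10·log₁₀ of that is 38.151 dB.
L_p = 99.5 − 38.151 = 61.35 dB.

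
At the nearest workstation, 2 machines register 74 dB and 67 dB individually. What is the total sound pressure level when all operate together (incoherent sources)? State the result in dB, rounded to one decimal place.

For uncorrelated sources the intensities add, so convert each level to linear form, sum, and take 10·log₁₀ of the total.
Σ 10^(L/10) = 10^(74/10) + 10^(67/10) = 3.013e+07.
L_total = 10·log₁₀(3.013e+07) = 74.79 dB.

74.8 dB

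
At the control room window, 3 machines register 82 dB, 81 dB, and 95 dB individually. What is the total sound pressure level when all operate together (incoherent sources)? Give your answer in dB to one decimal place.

95.4 dB

For uncorrelated sources the intensities add, so convert each level to linear form, sum, and take 10·log₁₀ of the total.
Σ 10^(L/10) = 10^(82/10) + 10^(81/10) + 10^(95/10) = 3.447e+09.
L_total = 10·log₁₀(3.447e+09) = 95.37 dB.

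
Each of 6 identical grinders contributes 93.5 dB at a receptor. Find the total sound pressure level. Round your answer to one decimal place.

101.3 dB

L_total = L₁ + 10·log₁₀ N for N identical incoherent sources.
L_total = 93.5 + 10·log₁₀(6) = 93.5 + 7.782 = 101.28 dB.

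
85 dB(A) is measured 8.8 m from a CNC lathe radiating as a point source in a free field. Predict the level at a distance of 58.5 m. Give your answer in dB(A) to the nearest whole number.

69 dB(A)

Point-source attenuation: ΔL = 20·log₁₀(r₂/r₁) = 20·log₁₀(58.5/8.8) = 16.453 dB.
L₂ = 85 − 20·log₁₀(58.5/8.8) = 85 − 16.453 = 68.55 dB(A).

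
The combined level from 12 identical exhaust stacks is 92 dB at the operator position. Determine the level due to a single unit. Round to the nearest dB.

81 dB

Dividing the total intensity by 12 lowers the level by 10·log₁₀ 12 = 10.792 dB: L₁ = 92 − 10.792.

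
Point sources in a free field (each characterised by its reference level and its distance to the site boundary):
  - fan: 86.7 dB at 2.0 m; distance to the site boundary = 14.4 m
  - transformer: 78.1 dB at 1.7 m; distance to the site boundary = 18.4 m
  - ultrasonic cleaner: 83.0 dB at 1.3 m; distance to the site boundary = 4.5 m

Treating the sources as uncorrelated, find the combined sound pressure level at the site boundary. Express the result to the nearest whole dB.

74 dB

Propagate each source to the receiver with L = L_ref − 20·log₁₀(r/r_ref), then add intensities.
fan: 86.7 − 20·log₁₀(14.4/2.0) = 86.7 − 17.15 = 69.55 dB.
transformer: 78.1 − 20·log₁₀(18.4/1.7) = 78.1 − 20.69 = 57.41 dB.
ultrasonic cleaner: 83.0 − 20·log₁₀(4.5/1.3) = 83.0 − 10.79 = 72.21 dB.
Σ 10^(L/10) = 2.623e+07 → L_total = 10·log₁₀(2.623e+07) = 74.19 dB.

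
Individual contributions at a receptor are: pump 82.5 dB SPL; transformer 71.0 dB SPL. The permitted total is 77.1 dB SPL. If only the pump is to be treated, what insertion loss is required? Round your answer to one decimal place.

Fixed contribution from the other source: Σ 10^(L/10) = 10^(71.0/10) = 1.259e+07 (71.00 dB SPL).
The limit corresponds to 10^(77.1/10) = 5.129e+07; subtracting the fixed part leaves 3.870e+07 for the pump, i.e. 75.88 dB SPL.
So the pump must be reduced from 82.5 to 75.88 dB SPL: IL = 6.62 dB.

6.6 dB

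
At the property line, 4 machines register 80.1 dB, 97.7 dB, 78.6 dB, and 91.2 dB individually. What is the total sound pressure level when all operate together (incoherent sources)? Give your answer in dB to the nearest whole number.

For uncorrelated sources the intensities add, so convert each level to linear form, sum, and take 10·log₁₀ of the total.
Σ 10^(L/10) = 10^(80.1/10) + 10^(97.7/10) + 10^(78.6/10) + 10^(91.2/10) = 7.381e+09.
L_total = 10·log₁₀(7.381e+09) = 98.68 dB.

99 dB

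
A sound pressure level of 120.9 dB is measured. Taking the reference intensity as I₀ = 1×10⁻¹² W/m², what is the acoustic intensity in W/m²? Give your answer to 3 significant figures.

1.23 W/m²

L = 10·log₁₀(I/I₀) ⇒ I = I₀·10^(L/10) = 10⁻¹² × 10^12.09.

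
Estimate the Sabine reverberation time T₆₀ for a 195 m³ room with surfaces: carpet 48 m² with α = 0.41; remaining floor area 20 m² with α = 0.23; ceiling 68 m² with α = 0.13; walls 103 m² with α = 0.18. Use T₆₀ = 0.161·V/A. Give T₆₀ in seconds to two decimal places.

0.61 s

Total absorption A = 48·0.41 + 20·0.23 + 68·0.13 + 103·0.18 = 51.66 m² sabins.
T₆₀ = 0.161 × 195 / 51.66 = 0.608 s.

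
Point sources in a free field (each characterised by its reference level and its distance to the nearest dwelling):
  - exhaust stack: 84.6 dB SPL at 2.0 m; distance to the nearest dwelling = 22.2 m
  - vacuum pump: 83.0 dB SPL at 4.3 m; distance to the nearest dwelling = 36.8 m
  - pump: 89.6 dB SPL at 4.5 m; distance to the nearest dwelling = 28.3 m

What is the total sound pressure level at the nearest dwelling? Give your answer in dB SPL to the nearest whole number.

Propagate each source to the receiver with L = L_ref − 20·log₁₀(r/r_ref), then add intensities.
exhaust stack: 84.6 − 20·log₁₀(22.2/2.0) = 84.6 − 20.91 = 63.69 dB SPL.
vacuum pump: 83.0 − 20·log₁₀(36.8/4.3) = 83.0 − 18.65 = 64.35 dB SPL.
pump: 89.6 − 20·log₁₀(28.3/4.5) = 89.6 − 15.97 = 73.63 dB SPL.
Σ 10^(L/10) = 2.812e+07 → L_total = 10·log₁₀(2.812e+07) = 74.49 dB SPL.

74 dB SPL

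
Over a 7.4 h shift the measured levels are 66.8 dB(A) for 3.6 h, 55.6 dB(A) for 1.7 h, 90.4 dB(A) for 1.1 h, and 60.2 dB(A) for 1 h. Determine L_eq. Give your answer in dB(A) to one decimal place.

Weight each interval's intensity by its duration and average over T = 7.4 h:
Σ tᵢ·10^(Lᵢ/10) = 3.6·10^(66.8/10) + 1.7·10^(55.6/10) + 1.1·10^(90.4/10) + 1·10^(60.2/10) = 1.225e+09.
L_eq = 10·log₁₀(1.225e+09/7.4) = 82.19 dB(A).

82.2 dB(A)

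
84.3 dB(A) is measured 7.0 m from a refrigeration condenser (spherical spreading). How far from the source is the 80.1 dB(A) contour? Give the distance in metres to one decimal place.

For a point source L₁ − L₂ = 20·log₁₀(r₂/r₁), so r₂ = r₁·10^((L₁−L₂)/20).
r₂ = 7.0·10^((84.3−80.1)/20) = 7.0·10^(4.2/20) = 11.35 m.

11.4 m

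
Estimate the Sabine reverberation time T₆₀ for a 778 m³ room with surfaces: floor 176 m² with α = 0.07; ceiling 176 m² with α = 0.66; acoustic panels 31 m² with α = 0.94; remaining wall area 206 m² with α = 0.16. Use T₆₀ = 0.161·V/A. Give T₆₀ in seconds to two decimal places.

Summing Sᵢαᵢ: 176·0.07 + 176·0.66 + 31·0.94 + 206·0.16 = 190.58 m².
T₆₀ = 0.161 × 778 / 190.58 = 0.657 s.

0.66 s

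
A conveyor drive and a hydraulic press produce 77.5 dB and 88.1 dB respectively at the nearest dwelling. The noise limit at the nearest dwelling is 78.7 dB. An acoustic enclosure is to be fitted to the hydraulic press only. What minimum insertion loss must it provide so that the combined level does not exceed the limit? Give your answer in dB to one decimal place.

Fixed contribution from the other source: Σ 10^(L/10) = 10^(77.5/10) = 5.623e+07 (77.50 dB).
The limit corresponds to 10^(78.7/10) = 7.413e+07; subtracting the fixed part leaves 1.790e+07 for the hydraulic press, i.e. 72.53 dB.
Required insertion loss = 88.1 − 72.53 = 15.57 dB.

15.6 dB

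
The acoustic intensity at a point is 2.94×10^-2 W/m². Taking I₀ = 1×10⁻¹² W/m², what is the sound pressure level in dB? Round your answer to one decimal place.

104.7 dB

Dividing by I₀ shifts the exponent by 12: I/I₀ = 2.94×10^10.
L = 10·(0.4683 + 10) = 104.68 dB.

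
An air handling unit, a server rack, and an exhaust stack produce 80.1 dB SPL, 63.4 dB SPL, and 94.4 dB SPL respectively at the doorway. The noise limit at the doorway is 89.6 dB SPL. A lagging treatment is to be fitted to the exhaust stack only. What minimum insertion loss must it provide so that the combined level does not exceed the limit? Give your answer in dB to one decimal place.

5.3 dB

Everything except the exhaust stack sums to 10^(80.1/10) + 10^(63.4/10) = 1.045e+08 in linear terms, 80.19 dB SPL.
To meet 89.6 dB SPL overall, the treated exhaust stack may contribute at most 10^(89.6/10) − 1.045e+08 = 8.075e+08, i.e. 89.07 dB SPL.
Required insertion loss = 94.4 − 89.07 = 5.33 dB.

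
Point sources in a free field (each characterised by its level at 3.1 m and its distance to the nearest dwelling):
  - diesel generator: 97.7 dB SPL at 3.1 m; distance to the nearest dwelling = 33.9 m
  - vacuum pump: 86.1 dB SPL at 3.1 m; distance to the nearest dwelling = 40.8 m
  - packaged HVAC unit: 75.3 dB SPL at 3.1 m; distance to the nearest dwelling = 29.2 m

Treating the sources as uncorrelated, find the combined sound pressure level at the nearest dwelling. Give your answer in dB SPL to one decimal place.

Apply inverse-square spreading to bring every level to the receiver, then sum 10^(L/10).
diesel generator: 97.7 − 20·log₁₀(33.9/3.1) = 97.7 − 20.78 = 76.92 dB SPL.
vacuum pump: 86.1 − 20·log₁₀(40.8/3.1) = 86.1 − 22.39 = 63.71 dB SPL.
packaged HVAC unit: 75.3 − 20·log₁₀(29.2/3.1) = 75.3 − 19.48 = 55.82 dB SPL.
Σ 10^(L/10) = 5.197e+07 → L_total = 10·log₁₀(5.197e+07) = 77.16 dB SPL.

77.2 dB SPL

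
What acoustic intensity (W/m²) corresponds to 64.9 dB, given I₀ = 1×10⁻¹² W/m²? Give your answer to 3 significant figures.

3.09e-06 W/m²

I/I₀ = 10^(64.9/10) = 3.09e+06, so I = 3.09e+06 × 10⁻¹² W/m².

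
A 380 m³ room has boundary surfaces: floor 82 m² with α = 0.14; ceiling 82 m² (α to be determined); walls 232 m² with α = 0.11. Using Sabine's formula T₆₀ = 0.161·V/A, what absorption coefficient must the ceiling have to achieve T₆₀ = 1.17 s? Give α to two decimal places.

A = 0.161·V/T₆₀ = 0.161·380/1.17 = 52.29 m² sabins.
Absorption from the other surfaces = 82·0.14 + 232·0.11 = 37.00 m², so the ceiling must supply 15.29 m² over 82 m².
α = 15.29/82 = 0.186.

0.19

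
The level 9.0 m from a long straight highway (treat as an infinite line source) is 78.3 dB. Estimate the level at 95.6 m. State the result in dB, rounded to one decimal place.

Line-source attenuation: ΔL = 10·log₁₀(r₂/r₁) = 10·log₁₀(95.6/9.0) = 10.262 dB.
L₂ = 78.3 − 10·log₁₀(95.6/9.0) = 78.3 − 10.262 = 68.04 dB.

68.0 dB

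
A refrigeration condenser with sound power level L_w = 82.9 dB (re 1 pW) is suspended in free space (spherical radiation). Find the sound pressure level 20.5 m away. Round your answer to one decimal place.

The power spreads over a sphere of area 4π·r², so L_p = L_w − 10·log₁₀(4π·r²).
4π·r² = 5281 m², 10·log₁₀ of that is 37.227 dB.
L_p = 82.9 − 37.227 = 45.67 dB.

45.7 dB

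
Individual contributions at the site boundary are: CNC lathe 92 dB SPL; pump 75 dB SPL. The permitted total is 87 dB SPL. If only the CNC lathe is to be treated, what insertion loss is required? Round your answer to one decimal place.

5.3 dB

Fixed contribution from the other source: Σ 10^(L/10) = 10^(75/10) = 3.162e+07 (75.00 dB SPL).
The limit corresponds to 10^(87/10) = 5.012e+08; subtracting the fixed part leaves 4.696e+08 for the CNC lathe, i.e. 86.72 dB SPL.
Required insertion loss = 92 − 86.72 = 5.28 dB.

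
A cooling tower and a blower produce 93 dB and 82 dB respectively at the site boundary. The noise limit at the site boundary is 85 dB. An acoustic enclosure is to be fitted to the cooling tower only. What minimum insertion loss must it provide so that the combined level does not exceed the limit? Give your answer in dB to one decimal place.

The untreated sources together contribute 10^(82/10) = 1.585e+08, i.e. 82.00 dB.
To meet 85 dB overall, the treated cooling tower may contribute at most 10^(85/10) − 1.585e+08 = 1.577e+08, i.e. 81.98 dB.
So the cooling tower must be reduced from 93 to 81.98 dB: IL = 11.02 dB.

11.0 dB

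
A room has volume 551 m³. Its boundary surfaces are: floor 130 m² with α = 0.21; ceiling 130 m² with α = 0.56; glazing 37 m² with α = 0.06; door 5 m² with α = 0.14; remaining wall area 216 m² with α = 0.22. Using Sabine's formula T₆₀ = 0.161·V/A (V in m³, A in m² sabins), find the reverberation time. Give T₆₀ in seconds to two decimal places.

Total absorption A = 130·0.21 + 130·0.56 + 37·0.06 + 5·0.14 + 216·0.22 = 150.54 m² sabins.
T₆₀ = 0.161·V/A = 0.161·551/150.54 = 0.589 s.

0.59 s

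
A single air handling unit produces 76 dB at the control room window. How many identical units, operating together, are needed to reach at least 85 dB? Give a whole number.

8

Need L₁ + 10·log₁₀ N ≥ 85, i.e. log₁₀ N ≥ 0.90.
N ≥ 10^(9.0/10) = 7.943, so N = 8.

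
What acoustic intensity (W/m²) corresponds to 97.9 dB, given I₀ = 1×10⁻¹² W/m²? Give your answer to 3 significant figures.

I = I₀·10^(L/10) = 10⁻¹² × 10^(97.9/10) = 10^(-2.210).

0.00617 W/m²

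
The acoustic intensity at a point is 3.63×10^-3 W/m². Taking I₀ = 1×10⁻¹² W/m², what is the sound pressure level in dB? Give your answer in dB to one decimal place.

Dividing by I₀ shifts the exponent by 12: I/I₀ = 3.63×10^9.
L = 10·(0.5599 + 9) = 95.60 dB.

95.6 dB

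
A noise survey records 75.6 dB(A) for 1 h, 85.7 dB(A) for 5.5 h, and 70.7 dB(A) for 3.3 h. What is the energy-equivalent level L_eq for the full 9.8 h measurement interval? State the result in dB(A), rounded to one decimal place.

Weight each interval's intensity by its duration and average over T = 9.8 h:
Σ tᵢ·10^(Lᵢ/10) = 1·10^(75.6/10) + 5.5·10^(85.7/10) + 3.3·10^(70.7/10) = 2.119e+09.
L_eq = 10·log₁₀(2.119e+09/9.8) = 83.35 dB(A).

83.3 dB(A)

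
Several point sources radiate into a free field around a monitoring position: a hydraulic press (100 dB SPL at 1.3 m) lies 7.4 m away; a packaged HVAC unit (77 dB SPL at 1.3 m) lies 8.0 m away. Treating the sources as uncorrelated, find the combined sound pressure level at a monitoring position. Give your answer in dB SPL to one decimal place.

First find each source's level at the receiver (point-source: −20·log₁₀(r/r_ref)), then combine on an intensity basis.
hydraulic press: 100 − 20·log₁₀(7.4/1.3) = 100 − 15.11 = 84.89 dB SPL.
packaged HVAC unit: 77 − 20·log₁₀(8.0/1.3) = 77 − 15.78 = 61.22 dB SPL.
Σ 10^(L/10) = 3.099e+08 → L_total = 10·log₁₀(3.099e+08) = 84.91 dB SPL.

84.9 dB SPL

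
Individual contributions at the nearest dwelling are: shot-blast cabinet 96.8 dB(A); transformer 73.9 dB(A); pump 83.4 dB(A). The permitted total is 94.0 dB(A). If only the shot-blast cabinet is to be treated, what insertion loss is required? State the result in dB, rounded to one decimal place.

3.2 dB

The untreated sources together contribute 10^(73.9/10) + 10^(83.4/10) = 2.433e+08, i.e. 83.86 dB(A).
The limit corresponds to 10^(94.0/10) = 2.512e+09; subtracting the fixed part leaves 2.269e+09 for the shot-blast cabinet, i.e. 93.56 dB(A).
Required insertion loss = 96.8 − 93.56 = 3.24 dB.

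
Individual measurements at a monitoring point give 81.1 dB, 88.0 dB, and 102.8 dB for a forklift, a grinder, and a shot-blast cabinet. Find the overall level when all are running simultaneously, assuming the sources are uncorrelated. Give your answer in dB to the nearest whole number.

Incoherent sources combine by intensity addition: L_total = 10·log₁₀(Σ 10^(L_i/10)).
Σ 10^(L/10) = 10^(81.1/10) + 10^(88.0/10) + 10^(102.8/10) = 1.981e+10.
L_total = 10·log₁₀(1.981e+10) = 102.97 dB.

103 dB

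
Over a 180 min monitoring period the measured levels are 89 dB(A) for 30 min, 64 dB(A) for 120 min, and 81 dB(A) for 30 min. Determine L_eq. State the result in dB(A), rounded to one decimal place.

81.9 dB(A)

Weight each interval's intensity by its duration and average over T = 180 min:
Σ tᵢ·10^(Lᵢ/10) = 30·10^(89/10) + 120·10^(64/10) + 30·10^(81/10) = 2.791e+10.
L_eq = 10·log₁₀(2.791e+10/180) = 81.90 dB(A).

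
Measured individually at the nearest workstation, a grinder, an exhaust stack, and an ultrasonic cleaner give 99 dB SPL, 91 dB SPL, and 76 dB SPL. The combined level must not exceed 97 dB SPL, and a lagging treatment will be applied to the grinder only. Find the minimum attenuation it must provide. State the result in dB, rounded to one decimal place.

The untreated sources together contribute 10^(91/10) + 10^(76/10) = 1.299e+09, i.e. 91.14 dB SPL.
To meet 97 dB SPL overall, the treated grinder may contribute at most 10^(97/10) − 1.299e+09 = 3.713e+09, i.e. 95.70 dB SPL.
Required insertion loss = 99 − 95.70 = 3.30 dB.

3.3 dB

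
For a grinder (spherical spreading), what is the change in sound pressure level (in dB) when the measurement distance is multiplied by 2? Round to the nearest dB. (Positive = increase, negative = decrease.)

-6 dB

With spherical spreading the level changes by −20·log₁₀(r₂/r₁).
ΔL = −20·log₁₀(2) = -6.02 dB.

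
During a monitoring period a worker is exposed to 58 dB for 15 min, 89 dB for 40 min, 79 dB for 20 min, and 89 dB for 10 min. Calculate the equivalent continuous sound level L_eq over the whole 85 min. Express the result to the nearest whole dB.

The energy average is taken in the linear domain: L_eq = 10·log₁₀[(Σ tᵢ·10^(Lᵢ/10))/T], T = 85 min.
Σ tᵢ·10^(Lᵢ/10) = 15·10^(58/10) + 40·10^(89/10) + 20·10^(79/10) + 10·10^(89/10) = 4.131e+10.
L_eq = 10·log₁₀(4.131e+10/85) = 86.87 dB.

87 dB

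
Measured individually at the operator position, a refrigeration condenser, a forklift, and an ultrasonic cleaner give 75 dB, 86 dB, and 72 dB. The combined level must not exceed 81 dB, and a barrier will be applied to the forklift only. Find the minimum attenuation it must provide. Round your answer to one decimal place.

7.1 dB

Everything except the forklift sums to 10^(75/10) + 10^(72/10) = 4.747e+07 in linear terms, 76.76 dB.
The limit corresponds to 10^(81/10) = 1.259e+08; subtracting the fixed part leaves 7.842e+07 for the forklift, i.e. 78.94 dB.
Required insertion loss = 86 − 78.94 = 7.06 dB.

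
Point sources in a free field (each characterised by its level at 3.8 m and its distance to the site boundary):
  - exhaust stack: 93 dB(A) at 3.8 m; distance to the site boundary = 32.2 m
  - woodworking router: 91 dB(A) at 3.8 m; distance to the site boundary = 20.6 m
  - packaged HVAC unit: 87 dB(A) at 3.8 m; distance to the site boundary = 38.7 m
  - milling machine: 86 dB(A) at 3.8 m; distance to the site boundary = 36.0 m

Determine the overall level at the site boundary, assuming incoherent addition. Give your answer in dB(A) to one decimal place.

Propagate each source to the receiver with L = L_ref − 20·log₁₀(r/r_ref), then add intensities.
exhaust stack: 93 − 20·log₁₀(32.2/3.8) = 93 − 18.56 = 74.44 dB(A).
woodworking router: 91 − 20·log₁₀(20.6/3.8) = 91 − 14.68 = 76.32 dB(A).
packaged HVAC unit: 87 − 20·log₁₀(38.7/3.8) = 87 − 20.16 = 66.84 dB(A).
milling machine: 86 − 20·log₁₀(36.0/3.8) = 86 − 19.53 = 66.47 dB(A).
Σ 10^(L/10) = 7.989e+07 → L_total = 10·log₁₀(7.989e+07) = 79.03 dB(A).

79.0 dB(A)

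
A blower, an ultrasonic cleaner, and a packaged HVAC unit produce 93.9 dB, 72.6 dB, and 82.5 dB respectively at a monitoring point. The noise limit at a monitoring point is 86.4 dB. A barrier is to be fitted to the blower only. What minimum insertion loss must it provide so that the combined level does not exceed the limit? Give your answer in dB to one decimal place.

Fixed contribution from the other sources: Σ 10^(L/10) = 10^(72.6/10) + 10^(82.5/10) = 1.960e+08 (82.92 dB).
To meet 86.4 dB overall, the treated blower may contribute at most 10^(86.4/10) − 1.960e+08 = 2.405e+08, i.e. 83.81 dB.
Required insertion loss = 93.9 − 83.81 = 10.09 dB.

10.1 dB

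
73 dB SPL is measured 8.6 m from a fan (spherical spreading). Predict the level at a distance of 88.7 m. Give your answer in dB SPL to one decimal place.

52.7 dB SPL

For a point source, L₂ = L₁ − 20·log₁₀(r₂/r₁).
L₂ = 73 − 20·log₁₀(88.7/8.6) = 73 − 20.269 = 52.73 dB SPL.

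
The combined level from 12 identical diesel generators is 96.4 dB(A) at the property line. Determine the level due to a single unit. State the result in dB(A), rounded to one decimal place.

12 equal contributions raise the level by 10·log₁₀ 12 = 10.792 dB, so each unit alone gives 96.4 − 10.792.

85.6 dB(A)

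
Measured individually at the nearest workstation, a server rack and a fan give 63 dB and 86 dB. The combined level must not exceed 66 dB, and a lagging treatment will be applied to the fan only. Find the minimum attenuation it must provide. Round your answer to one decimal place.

23.0 dB

The untreated sources together contribute 10^(63/10) = 1.995e+06, i.e. 63.00 dB.
To meet 66 dB overall, the treated fan may contribute at most 10^(66/10) − 1.995e+06 = 1.986e+06, i.e. 62.98 dB.
So the fan must be reduced from 86 to 62.98 dB: IL = 23.02 dB.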